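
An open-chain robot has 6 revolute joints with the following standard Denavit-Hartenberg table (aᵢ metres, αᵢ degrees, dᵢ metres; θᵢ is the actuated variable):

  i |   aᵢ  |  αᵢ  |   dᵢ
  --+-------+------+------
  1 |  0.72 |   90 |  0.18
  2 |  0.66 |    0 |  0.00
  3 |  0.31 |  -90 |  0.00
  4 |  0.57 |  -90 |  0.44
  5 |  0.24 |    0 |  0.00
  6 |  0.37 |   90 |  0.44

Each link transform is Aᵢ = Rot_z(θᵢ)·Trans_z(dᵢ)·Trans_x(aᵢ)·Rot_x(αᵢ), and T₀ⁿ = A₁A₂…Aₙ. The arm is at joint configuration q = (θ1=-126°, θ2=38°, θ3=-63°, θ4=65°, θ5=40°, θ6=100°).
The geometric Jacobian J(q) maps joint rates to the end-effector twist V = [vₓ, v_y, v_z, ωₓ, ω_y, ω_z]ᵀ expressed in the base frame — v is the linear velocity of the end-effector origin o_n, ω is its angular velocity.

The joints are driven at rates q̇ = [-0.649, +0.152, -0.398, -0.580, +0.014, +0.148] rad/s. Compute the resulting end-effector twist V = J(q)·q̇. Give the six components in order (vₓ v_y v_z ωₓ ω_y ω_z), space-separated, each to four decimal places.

-1.0377 -0.0612 -0.0540 0.4767 0.1211 -1.1126

o_n = [-0.3041, -1.4602, 0.5832]
J₁: ẑ×o_n = [1.4602, -0.3041, 0.0000], ω = ẑ
J2: z=[-0.8090, 0.5878, 0.0000] o=[-0.4232, -0.5825, 0.1800] → [0.2370, 0.3262, 0.6401, -0.8090, 0.5878, 0.0000]
J3: z=[-0.8090, 0.5878, 0.0000] o=[-0.7289, -1.0033, 0.5863] → [-0.0018, -0.0025, 0.1200, -0.8090, 0.5878, 0.0000]
J4: z=[-0.2484, -0.3419, 0.9063] o=[-0.8940, -1.2305, 0.4553] → [0.1644, 0.5665, 0.2588, -0.2484, -0.3419, 0.9063]
J5: z=[0.8247, 0.4161, 0.3830] o=[-0.7137, -1.8613, 0.7523] → [-0.2240, 0.2963, 0.1603, 0.8247, 0.4161, 0.3830]
J6: z=[0.8247, 0.4161, 0.3830] o=[-0.5820, -1.9634, 0.5796] → [-0.1912, 0.1035, 0.2994, 0.8247, 0.4161, 0.3830]
V = J·q̇ = [-1.0377, -0.0612, -0.0540, 0.4767, 0.1211, -1.1126]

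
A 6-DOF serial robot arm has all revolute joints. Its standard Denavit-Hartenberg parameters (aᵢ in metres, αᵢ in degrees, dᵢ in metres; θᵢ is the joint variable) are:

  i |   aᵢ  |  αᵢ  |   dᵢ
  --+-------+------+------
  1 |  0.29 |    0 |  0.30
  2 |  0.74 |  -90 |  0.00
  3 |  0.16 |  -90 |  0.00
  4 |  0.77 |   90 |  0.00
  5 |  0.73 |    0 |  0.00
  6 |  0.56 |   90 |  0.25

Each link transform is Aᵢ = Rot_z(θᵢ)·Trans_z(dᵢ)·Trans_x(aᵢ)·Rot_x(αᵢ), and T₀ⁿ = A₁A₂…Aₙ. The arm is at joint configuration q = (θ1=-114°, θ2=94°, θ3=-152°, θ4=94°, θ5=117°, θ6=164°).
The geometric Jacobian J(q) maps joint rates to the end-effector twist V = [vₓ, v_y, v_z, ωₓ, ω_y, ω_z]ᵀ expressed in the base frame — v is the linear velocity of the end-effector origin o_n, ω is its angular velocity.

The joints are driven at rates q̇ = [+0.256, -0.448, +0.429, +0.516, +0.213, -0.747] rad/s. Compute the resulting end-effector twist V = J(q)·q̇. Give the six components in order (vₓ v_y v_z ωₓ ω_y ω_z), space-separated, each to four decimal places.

0.3117 0.1298 -0.1142 0.8291 0.1944 0.0135

o_n = [0.1217, -0.9497, 0.5633]
J₁: ẑ×o_n = [0.9497, 0.1217, -0.0000], ω = ẑ
J2: z=[0.0000, 0.0000, 1.0000] o=[-0.1180, -0.2649, 0.3000] → [0.6848, 0.2396, -0.0000, 0.0000, 0.0000, 1.0000]
J3: z=[0.3420, 0.9397, 0.0000] o=[0.5774, -0.5180, 0.3000] → [0.2474, -0.0900, 0.2806, 0.3420, 0.9397, 0.0000]
J4: z=[0.4412, -0.1606, 0.8829] o=[0.4447, -0.4697, 0.3751] → [0.3936, -0.3682, -0.2636, 0.4412, -0.1606, 0.8829]
J5: z=[-0.8515, 0.2357, 0.4683] o=[0.2265, -1.2077, 0.3499] → [-0.0705, 0.1326, -0.1950, -0.8515, 0.2357, 0.4683]
J6: z=[-0.8515, 0.2357, 0.4683] o=[0.6074, -0.9945, 0.9351] → [-0.1086, -0.5440, 0.0763, -0.8515, 0.2357, 0.4683]
V = J·q̇ = [0.3117, 0.1298, -0.1142, 0.8291, 0.1944, 0.0135]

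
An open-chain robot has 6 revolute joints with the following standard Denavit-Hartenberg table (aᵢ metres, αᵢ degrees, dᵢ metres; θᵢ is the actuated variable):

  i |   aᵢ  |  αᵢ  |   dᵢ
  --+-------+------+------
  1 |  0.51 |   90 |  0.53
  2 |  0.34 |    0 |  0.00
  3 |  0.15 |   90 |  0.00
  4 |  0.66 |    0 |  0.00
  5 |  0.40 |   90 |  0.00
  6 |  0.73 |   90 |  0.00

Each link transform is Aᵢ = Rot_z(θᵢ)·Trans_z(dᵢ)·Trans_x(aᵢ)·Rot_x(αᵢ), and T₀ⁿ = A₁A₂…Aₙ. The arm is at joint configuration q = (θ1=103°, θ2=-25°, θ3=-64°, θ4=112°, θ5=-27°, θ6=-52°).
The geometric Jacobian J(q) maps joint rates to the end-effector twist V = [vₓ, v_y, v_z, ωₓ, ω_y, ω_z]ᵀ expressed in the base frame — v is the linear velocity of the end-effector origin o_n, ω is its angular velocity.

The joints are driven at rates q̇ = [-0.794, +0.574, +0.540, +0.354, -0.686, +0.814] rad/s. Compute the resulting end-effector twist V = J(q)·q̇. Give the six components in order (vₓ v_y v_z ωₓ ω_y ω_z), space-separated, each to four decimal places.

1.7550 -1.1099 0.7057 0.9385 0.5719 -1.5990

o_n = [1.1074, 1.6852, 0.4196]
J₁: ẑ×o_n = [-1.6852, 1.1074, 0.0000], ω = ẑ
J2: z=[0.9744, 0.2250, 0.0000] o=[-0.1147, 0.4969, 0.5300] → [-0.0248, 0.1076, 0.8829, 0.9744, 0.2250, 0.0000]
J3: z=[0.9744, 0.2250, 0.0000] o=[-0.1840, 0.7972, 0.3863] → [0.0075, -0.0324, 0.5748, 0.9744, 0.2250, 0.0000]
J4: z=[0.2249, -0.9742, -0.0175] o=[-0.1846, 0.7997, 0.2363] → [-0.1630, -0.0638, 1.4579, 0.2249, -0.9742, -0.0175]
J5: z=[0.2249, -0.9742, -0.0175] o=[0.4126, 0.9332, 0.4835] → [0.0755, 0.0023, 0.8461, 0.2249, -0.9742, -0.0175]
J6: z=[-0.0888, -0.0027, -0.9960] o=[0.8007, 1.0234, 0.4487] → [0.6593, -0.3081, -0.0580, -0.0888, -0.0027, -0.9960]
V = J·q̇ = [1.7550, -1.1099, 0.7057, 0.9385, 0.5719, -1.5990]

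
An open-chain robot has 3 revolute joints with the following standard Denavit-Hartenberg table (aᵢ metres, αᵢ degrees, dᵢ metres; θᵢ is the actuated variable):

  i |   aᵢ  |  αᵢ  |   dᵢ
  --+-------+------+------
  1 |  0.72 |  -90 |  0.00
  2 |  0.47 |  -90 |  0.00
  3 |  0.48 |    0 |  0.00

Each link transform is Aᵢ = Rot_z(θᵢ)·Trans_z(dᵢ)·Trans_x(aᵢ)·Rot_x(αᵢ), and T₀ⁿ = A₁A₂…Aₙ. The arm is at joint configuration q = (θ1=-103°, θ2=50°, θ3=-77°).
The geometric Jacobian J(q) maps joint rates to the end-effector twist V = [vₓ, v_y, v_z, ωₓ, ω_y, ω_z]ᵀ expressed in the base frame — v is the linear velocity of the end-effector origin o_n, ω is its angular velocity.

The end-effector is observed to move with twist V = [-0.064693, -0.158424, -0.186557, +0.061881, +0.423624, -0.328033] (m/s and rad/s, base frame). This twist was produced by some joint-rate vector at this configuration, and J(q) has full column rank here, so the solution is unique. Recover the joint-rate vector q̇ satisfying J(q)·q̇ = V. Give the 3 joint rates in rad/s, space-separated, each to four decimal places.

o_n = [0.2102, -1.1687, -0.4428]
J₁: ẑ×o_n = [1.1687, 0.2102, -0.0000], ω = ẑ
J2: z=[0.9744, -0.2250, 0.0000] o=[-0.1620, -0.7015, 0.0000] → [0.0996, 0.4314, -0.3715, 0.9744, -0.2250, 0.0000]
J3: z=[0.1723, 0.7464, -0.6428] o=[-0.2299, -0.9959, -0.3600] → [-0.1728, -0.2686, -0.3583, 0.1723, 0.7464, -0.6428]
q̇ = J⁺·V = [0.0300, -0.0350, 0.5570]

0.0300 -0.0350 0.5570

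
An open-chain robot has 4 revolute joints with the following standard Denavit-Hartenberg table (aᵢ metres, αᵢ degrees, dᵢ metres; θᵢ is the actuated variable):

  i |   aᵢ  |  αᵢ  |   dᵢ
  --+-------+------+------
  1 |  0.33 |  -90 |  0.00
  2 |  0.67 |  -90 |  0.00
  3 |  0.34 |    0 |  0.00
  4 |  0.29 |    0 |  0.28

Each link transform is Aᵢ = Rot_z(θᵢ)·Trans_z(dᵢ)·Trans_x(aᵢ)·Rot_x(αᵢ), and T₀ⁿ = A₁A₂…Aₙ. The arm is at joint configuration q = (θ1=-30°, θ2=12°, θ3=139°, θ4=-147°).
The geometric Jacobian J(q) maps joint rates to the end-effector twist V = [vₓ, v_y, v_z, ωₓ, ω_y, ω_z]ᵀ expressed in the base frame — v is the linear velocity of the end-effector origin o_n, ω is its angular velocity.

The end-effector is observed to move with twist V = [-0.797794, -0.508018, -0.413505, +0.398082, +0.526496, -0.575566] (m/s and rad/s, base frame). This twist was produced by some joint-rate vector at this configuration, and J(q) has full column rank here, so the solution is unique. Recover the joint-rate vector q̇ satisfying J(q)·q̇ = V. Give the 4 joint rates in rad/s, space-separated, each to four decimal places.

o_n = [0.7375, -0.6367, -0.4195]
J₁: ẑ×o_n = [0.6367, 0.7375, -0.0000], ω = ẑ
J2: z=[0.5000, 0.8660, 0.0000] o=[0.2858, -0.1650, 0.0000] → [-0.3633, 0.2098, -0.6271, 0.5000, 0.8660, 0.0000]
J3: z=[-0.1801, 0.1040, -0.9781] o=[0.8533, -0.4927, -0.1393] → [-0.1701, 0.0629, 0.0380, -0.1801, 0.1040, -0.9781]
J4: z=[-0.1801, 0.1040, -0.9781] o=[0.5244, -0.5604, -0.0860] → [-0.1094, -0.2684, -0.0084, -0.1801, 0.1040, -0.9781]
q̇ = J⁺·V = [-0.9590, 0.6550, -0.1310, -0.2610]

-0.9590 0.6550 -0.1310 -0.2610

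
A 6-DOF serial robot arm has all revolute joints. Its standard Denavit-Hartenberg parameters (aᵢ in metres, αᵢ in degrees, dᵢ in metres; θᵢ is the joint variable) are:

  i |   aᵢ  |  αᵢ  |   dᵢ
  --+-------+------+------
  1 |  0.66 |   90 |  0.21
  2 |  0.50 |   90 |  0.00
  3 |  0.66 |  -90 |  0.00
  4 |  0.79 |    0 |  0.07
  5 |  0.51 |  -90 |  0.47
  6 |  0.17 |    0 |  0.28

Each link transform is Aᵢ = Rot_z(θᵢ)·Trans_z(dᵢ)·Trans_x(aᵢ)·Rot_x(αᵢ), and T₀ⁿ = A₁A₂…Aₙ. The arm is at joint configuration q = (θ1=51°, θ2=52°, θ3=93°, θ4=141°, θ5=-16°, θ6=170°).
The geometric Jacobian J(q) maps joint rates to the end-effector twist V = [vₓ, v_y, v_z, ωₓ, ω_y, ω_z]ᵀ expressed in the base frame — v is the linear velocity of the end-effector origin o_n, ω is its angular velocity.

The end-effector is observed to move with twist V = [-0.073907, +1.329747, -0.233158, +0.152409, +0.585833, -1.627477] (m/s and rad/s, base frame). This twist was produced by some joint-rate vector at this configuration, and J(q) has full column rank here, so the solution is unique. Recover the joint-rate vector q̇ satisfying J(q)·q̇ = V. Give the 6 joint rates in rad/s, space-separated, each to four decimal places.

o_n = [-0.2023, 0.3953, 0.5979]
J₁: ẑ×o_n = [-0.3953, -0.2023, 0.0000], ω = ẑ
J2: z=[0.7771, -0.6293, 0.0000] o=[0.4154, 0.5129, 0.2100] → [-0.2441, -0.3015, -0.4801, 0.7771, -0.6293, 0.0000]
J3: z=[0.4959, 0.6124, -0.6157] o=[0.6091, 0.7521, 0.6040] → [-0.2234, 0.5026, 0.3199, 0.4959, 0.6124, -0.6157]
J4: z=[-0.4276, -0.4449, -0.7869] o=[1.1079, 0.3208, 0.5768] → [0.0492, 1.0401, -0.6147, -0.4276, -0.4449, -0.7869]
J5: z=[-0.4276, -0.4449, -0.7869] o=[0.3674, 0.3864, 0.8531] → [0.1205, 0.3392, -0.2572, -0.4276, -0.4449, -0.7869]
J6: z=[-0.3347, 0.8866, -0.3193] o=[-0.2618, 0.1127, 0.7525] → [-0.0468, -0.0707, -0.1473, -0.3347, 0.8866, -0.3193]
q̇ = J⁺·V = [-0.4100, 0.0710, 0.9820, 0.8330, -0.1970, 0.3520]

-0.4100 0.0710 0.9820 0.8330 -0.1970 0.3520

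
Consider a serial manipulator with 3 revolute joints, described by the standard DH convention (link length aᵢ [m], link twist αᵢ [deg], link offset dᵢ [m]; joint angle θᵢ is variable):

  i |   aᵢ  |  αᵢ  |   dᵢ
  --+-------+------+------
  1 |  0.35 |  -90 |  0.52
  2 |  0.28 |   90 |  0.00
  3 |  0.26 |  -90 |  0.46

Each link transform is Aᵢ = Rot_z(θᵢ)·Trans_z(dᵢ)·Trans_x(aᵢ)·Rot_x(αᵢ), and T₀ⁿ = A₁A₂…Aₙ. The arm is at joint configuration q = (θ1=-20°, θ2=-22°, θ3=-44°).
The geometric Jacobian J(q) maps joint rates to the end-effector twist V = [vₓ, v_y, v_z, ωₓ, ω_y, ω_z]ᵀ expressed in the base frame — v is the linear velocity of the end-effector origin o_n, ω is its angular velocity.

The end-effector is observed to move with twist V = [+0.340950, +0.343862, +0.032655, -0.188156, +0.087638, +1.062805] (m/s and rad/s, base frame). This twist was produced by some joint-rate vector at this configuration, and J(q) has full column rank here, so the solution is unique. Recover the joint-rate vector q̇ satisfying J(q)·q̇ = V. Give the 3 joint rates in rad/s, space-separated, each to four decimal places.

0.5510 0.0180 0.5520

o_n = [0.5121, -0.3786, 1.1215]
J₁: ẑ×o_n = [0.3786, 0.5121, -0.0000], ω = ẑ
J2: z=[0.3420, 0.9397, 0.0000] o=[0.3289, -0.1197, 0.5200] → [0.5652, -0.2057, -0.2607, 0.3420, 0.9397, 0.0000]
J3: z=[-0.3520, 0.1281, 0.9272] o=[0.5728, -0.2085, 0.6249] → [0.2213, 0.1185, 0.0677, -0.3520, 0.1281, 0.9272]
q̇ = J⁺·V = [0.5510, 0.0180, 0.5520]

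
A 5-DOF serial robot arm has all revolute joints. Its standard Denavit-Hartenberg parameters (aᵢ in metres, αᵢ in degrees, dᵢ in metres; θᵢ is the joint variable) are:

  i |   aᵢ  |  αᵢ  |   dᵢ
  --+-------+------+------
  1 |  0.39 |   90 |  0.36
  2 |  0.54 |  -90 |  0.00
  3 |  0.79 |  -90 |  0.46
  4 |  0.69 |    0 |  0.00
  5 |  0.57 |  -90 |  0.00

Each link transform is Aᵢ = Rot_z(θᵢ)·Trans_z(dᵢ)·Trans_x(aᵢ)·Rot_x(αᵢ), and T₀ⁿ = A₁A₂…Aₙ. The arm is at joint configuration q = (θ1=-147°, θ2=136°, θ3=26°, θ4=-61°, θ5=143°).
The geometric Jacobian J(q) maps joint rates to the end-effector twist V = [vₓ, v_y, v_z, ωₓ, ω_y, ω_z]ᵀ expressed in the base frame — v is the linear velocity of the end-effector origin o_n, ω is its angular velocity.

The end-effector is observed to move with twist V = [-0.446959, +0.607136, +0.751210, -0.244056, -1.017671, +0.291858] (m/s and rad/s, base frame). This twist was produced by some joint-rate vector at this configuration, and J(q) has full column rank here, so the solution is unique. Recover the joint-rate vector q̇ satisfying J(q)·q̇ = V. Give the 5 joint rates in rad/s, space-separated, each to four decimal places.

o_n = [1.2296, 0.1693, 1.1278]
J₁: ẑ×o_n = [-0.1693, 1.2296, 0.0000], ω = ẑ
J2: z=[-0.5446, 0.8387, 0.0000] o=[-0.3271, -0.2124, 0.3600] → [0.6439, 0.4182, -1.5134, -0.5446, 0.8387, 0.0000]
J3: z=[0.5826, 0.3783, -0.7193] o=[-0.0013, -0.0008, 0.7351] → [0.2709, -1.1142, -0.3666, 0.5826, 0.3783, -0.7193]
J4: z=[0.2251, -0.9255, -0.3045] o=[0.8837, 0.1609, 0.8975] → [-0.2106, -0.1572, 0.3221, 0.2251, -0.9255, -0.3045]
J5: z=[0.2251, -0.9255, -0.3045] o=[1.4965, 0.3841, 0.6722] → [-0.4870, -0.0213, -0.2954, 0.2251, -0.9255, -0.3045]
q̇ = J⁺·V = [-0.1110, -0.1750, -0.8170, 0.5930, 0.0140]

-0.1110 -0.1750 -0.8170 0.5930 0.0140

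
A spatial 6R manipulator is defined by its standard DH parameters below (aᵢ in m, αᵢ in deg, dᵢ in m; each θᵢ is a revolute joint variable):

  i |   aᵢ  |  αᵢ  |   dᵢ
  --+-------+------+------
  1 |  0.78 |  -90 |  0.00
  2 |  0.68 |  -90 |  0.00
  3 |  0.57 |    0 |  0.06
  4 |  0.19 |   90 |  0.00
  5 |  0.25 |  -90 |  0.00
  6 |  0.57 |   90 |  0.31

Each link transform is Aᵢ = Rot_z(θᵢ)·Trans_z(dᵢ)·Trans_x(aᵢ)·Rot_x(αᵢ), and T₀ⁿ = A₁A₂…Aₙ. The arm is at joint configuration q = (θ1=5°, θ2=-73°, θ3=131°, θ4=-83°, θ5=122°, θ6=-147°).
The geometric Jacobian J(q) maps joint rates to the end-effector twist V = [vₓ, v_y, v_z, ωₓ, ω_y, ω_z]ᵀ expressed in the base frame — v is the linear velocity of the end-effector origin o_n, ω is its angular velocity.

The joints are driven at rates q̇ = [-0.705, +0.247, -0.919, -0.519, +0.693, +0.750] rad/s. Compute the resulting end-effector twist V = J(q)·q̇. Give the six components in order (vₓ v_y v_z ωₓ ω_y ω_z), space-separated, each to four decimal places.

o_n = [0.6816, -0.1994, 0.6310]
J₁: ẑ×o_n = [0.1994, 0.6816, -0.0000], ω = ẑ
J2: z=[-0.0872, 0.9962, 0.0000] o=[0.7770, 0.0680, 0.0000] → [0.6286, 0.0550, 0.1183, -0.0872, 0.9962, 0.0000]
J3: z=[0.9527, 0.0833, -0.2924] o=[0.9751, 0.0853, 0.6503] → [-0.0849, 0.1042, -0.2468, 0.9527, 0.0833, -0.2924]
J4: z=[0.9527, 0.0833, -0.2924] o=[0.9608, -0.3478, 0.2751] → [0.0730, -0.2574, 0.1646, 0.9527, 0.0833, -0.2924]
J5: z=[0.1581, 0.6855, 0.7107] o=[1.0102, -0.4852, 0.3967] → [-0.0425, -0.2705, 0.2704, 0.1581, 0.6855, 0.7107]
J6: z=[-0.7250, 0.5692, -0.3877] o=[1.1777, -0.3717, 0.2500] → [0.2837, 0.4686, 0.1575, -0.7250, 0.5692, -0.3877]
V = J·q̇ = [0.2381, -0.2651, 0.4761, -1.8257, 1.0282, -0.0829]

0.2381 -0.2651 0.4761 -1.8257 1.0282 -0.0829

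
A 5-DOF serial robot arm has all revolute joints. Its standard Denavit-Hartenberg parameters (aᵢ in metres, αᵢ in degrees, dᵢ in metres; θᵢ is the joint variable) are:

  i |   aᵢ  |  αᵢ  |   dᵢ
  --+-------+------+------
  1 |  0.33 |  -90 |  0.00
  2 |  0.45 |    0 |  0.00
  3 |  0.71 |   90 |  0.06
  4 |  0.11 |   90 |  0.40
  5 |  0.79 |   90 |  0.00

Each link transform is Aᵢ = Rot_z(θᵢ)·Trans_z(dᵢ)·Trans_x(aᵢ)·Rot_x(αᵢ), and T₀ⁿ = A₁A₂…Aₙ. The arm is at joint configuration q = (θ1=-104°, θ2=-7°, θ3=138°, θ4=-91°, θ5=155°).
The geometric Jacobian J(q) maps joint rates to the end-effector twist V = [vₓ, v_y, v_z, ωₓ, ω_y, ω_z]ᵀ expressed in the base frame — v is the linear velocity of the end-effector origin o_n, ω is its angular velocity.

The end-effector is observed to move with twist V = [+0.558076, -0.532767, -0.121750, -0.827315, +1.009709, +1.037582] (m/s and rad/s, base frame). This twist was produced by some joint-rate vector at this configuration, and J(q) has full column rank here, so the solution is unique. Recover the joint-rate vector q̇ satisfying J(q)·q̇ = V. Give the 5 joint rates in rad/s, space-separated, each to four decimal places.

o_n = [0.4386, -0.9934, -0.9704]
J₁: ẑ×o_n = [0.9934, 0.4386, -0.0000], ω = ẑ
J2: z=[0.9703, -0.2419, 0.0000] o=[-0.0798, -0.3202, 0.0000] → [0.2348, 0.9416, -0.5278, 0.9703, -0.2419, 0.0000]
J3: z=[0.9703, -0.2419, 0.0000] o=[-0.1879, -0.7536, 0.0548] → [0.2480, 0.9948, -0.0811, 0.9703, -0.2419, 0.0000]
J4: z=[-0.1826, -0.7323, -0.6561] o=[-0.0170, -0.3161, -0.4810] → [-0.0859, -0.3883, 0.4573, -0.1826, -0.7323, -0.6561]
J5: z=[-0.1418, -0.6407, 0.7546] o=[-0.1970, -0.5837, -0.7420] → [0.4556, 0.4473, 0.4653, -0.1418, -0.6407, 0.7546]
q̇ = J⁺·V = [0.9680, -0.6660, -0.3730, -0.6340, -0.4590]

0.9680 -0.6660 -0.3730 -0.6340 -0.4590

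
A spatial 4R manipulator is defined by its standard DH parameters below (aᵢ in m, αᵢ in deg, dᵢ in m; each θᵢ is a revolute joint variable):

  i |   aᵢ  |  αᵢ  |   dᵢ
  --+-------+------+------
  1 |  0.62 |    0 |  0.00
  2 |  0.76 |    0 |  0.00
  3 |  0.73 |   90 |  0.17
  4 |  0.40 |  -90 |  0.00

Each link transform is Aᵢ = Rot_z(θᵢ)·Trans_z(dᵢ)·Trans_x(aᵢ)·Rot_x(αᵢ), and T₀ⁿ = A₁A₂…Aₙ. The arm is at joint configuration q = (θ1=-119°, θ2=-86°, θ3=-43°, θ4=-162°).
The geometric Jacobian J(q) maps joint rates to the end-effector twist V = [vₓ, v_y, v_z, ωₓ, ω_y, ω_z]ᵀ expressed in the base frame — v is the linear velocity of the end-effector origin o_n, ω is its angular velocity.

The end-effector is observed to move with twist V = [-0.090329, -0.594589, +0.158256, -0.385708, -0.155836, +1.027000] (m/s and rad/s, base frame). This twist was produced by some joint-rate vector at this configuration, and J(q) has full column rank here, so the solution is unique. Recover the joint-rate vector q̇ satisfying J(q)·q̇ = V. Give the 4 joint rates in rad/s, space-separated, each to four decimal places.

0.6090 -0.2760 0.6940 -0.4160

o_n = [-1.1203, 0.1030, 0.0464]
J₁: ẑ×o_n = [-0.1030, -1.1203, 0.0000], ω = ẑ
J2: z=[0.0000, 0.0000, 1.0000] o=[-0.3006, -0.5423, 0.0000] → [-0.6453, -0.8197, 0.0000, 0.0000, 0.0000, 1.0000]
J3: z=[0.0000, 0.0000, 1.0000] o=[-0.9894, -0.2211, 0.0000] → [-0.3241, -0.1310, 0.0000, 0.0000, 0.0000, 1.0000]
J4: z=[0.9272, 0.3746, 0.0000] o=[-1.2628, 0.4558, 0.1700] → [-0.0463, 0.1146, -0.3804, 0.9272, 0.3746, 0.0000]
q̇ = J⁺·V = [0.6090, -0.2760, 0.6940, -0.4160]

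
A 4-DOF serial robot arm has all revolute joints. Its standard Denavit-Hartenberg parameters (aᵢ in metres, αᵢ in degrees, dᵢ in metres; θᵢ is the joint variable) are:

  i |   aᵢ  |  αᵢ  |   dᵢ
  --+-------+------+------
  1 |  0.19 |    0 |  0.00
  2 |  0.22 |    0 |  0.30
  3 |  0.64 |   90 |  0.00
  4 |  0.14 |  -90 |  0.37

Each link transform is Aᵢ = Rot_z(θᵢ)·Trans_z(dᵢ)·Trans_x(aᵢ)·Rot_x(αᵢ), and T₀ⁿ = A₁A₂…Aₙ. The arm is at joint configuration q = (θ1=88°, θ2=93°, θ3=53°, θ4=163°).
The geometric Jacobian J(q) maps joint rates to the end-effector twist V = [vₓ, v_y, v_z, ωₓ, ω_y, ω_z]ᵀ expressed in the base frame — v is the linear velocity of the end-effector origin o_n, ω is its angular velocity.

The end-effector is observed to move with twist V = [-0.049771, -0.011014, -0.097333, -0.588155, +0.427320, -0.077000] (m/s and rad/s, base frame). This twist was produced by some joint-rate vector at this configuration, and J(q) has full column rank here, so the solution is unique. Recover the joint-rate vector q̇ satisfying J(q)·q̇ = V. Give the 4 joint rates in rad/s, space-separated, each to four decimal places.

0.2840 0.0930 -0.4540 0.7270

o_n = [-0.8102, -0.0059, 0.3409]
J₁: ẑ×o_n = [0.0059, -0.8102, 0.0000], ω = ẑ
J2: z=[0.0000, 0.0000, 1.0000] o=[0.0066, 0.1899, 0.0000] → [0.1958, -0.8168, 0.0000, 0.0000, 0.0000, 1.0000]
J3: z=[0.0000, 0.0000, 1.0000] o=[-0.2133, 0.1860, 0.3000] → [0.1920, -0.5968, 0.0000, 0.0000, 0.0000, 1.0000]
J4: z=[-0.8090, 0.5878, 0.0000] o=[-0.5895, -0.3317, 0.3000] → [0.0241, 0.0331, -0.1339, -0.8090, 0.5878, 0.0000]
q̇ = J⁺·V = [0.2840, 0.0930, -0.4540, 0.7270]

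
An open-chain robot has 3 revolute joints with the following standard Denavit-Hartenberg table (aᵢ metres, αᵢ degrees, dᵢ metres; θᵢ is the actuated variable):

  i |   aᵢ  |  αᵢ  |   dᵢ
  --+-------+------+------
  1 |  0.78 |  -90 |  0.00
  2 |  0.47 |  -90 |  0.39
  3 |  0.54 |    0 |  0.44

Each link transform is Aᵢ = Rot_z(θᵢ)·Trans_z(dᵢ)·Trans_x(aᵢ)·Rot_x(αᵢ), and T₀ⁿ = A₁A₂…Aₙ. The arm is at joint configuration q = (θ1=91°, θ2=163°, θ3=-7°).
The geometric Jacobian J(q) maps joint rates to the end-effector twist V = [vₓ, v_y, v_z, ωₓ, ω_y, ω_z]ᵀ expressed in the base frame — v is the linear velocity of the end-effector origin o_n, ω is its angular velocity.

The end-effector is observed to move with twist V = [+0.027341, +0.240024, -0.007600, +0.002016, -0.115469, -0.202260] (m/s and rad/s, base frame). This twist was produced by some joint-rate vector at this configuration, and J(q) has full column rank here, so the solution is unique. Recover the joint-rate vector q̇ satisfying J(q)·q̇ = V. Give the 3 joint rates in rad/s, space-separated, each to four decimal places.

o_n = [-0.4503, -0.3186, 0.1267]
J₁: ẑ×o_n = [0.3186, -0.4503, 0.0000], ω = ẑ
J2: z=[-0.9998, -0.0175, 0.0000] o=[-0.0136, 0.7799, 0.0000] → [-0.0022, 0.1266, 1.0907, -0.9998, -0.0175, 0.0000]
J3: z=[0.0051, -0.2923, 0.9563] o=[-0.3957, 0.3237, -0.1374] → [0.5370, -0.0536, -0.0192, 0.0051, -0.2923, 0.9563]
q̇ = J⁺·V = [-0.5800, -0.0000, 0.3950]

-0.5800 -0.0000 0.3950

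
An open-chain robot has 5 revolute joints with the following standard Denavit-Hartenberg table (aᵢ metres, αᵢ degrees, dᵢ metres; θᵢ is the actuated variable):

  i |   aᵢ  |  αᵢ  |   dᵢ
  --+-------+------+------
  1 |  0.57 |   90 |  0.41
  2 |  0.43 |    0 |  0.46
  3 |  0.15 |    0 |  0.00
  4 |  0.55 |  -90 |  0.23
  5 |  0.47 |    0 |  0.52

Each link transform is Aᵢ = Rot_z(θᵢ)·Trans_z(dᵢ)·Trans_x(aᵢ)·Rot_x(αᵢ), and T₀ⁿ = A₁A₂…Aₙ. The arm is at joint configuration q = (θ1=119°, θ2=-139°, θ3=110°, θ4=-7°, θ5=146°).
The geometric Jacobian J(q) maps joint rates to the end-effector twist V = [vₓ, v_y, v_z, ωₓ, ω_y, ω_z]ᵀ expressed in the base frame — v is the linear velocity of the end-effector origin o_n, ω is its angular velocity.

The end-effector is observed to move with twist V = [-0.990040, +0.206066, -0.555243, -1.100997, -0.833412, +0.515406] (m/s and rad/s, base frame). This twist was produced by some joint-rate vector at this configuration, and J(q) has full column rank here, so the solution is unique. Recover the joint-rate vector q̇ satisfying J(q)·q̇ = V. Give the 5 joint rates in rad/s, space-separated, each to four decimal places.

0.7840 -0.5240 -0.0770 -0.7660 -0.3320

o_n = [-0.0201, 0.9173, 0.3816]
J₁: ẑ×o_n = [-0.9173, -0.0201, 0.0000], ω = ẑ
J2: z=[0.8746, 0.4848, 0.0000] o=[-0.2763, 0.4985, 0.4100] → [-0.0138, 0.0248, 0.2420, 0.8746, 0.4848, 0.0000]
J3: z=[0.8746, 0.4848, 0.0000] o=[0.2833, 0.4377, 0.1279] → [0.1230, -0.2219, 0.5666, 0.8746, 0.4848, 0.0000]
J4: z=[0.8746, 0.4848, 0.0000] o=[0.2197, 0.5525, 0.0552] → [0.1583, -0.2855, 0.4354, 0.8746, 0.4848, 0.0000]
J5: z=[-0.2850, 0.5141, 0.8090] o=[0.2052, 1.0531, -0.2681] → [0.4439, 0.0029, 0.1545, -0.2850, 0.5141, 0.8090]
q̇ = J⁺·V = [0.7840, -0.5240, -0.0770, -0.7660, -0.3320]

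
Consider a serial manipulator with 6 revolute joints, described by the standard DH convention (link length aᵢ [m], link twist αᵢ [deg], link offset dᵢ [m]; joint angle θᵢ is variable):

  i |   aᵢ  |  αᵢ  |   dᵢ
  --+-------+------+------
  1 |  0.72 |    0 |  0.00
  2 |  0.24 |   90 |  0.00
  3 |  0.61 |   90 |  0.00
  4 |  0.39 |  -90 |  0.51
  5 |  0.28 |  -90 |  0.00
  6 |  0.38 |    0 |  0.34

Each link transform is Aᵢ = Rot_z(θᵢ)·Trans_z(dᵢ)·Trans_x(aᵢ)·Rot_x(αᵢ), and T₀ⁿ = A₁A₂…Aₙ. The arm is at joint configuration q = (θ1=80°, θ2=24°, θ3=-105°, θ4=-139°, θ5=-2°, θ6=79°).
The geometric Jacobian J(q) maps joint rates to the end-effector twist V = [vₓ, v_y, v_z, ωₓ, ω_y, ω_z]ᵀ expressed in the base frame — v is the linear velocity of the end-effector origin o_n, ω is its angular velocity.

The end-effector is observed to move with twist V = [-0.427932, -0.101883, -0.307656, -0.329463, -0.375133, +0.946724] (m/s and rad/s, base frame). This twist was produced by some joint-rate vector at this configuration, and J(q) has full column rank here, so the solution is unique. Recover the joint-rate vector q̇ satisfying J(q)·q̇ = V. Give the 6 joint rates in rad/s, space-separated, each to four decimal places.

o_n = [-0.1101, 0.7705, 0.2442]
J₁: ẑ×o_n = [-0.7705, -0.1101, 0.0000], ω = ẑ
J2: z=[0.0000, 0.0000, 1.0000] o=[0.1250, 0.7091, 0.0000] → [-0.0614, -0.2351, 0.0000, 0.0000, 0.0000, 1.0000]
J3: z=[0.9703, 0.2419, 0.0000] o=[0.0670, 0.9419, 0.0000] → [0.0591, -0.2369, -0.1235, 0.9703, 0.2419, 0.0000]
J4: z=[0.2337, -0.9372, 0.2588] o=[0.1052, 0.7887, -0.5892] → [-0.7764, -0.2505, -0.2060, 0.2337, -0.9372, 0.2588]
J5: z=[-0.6912, -0.3473, -0.6337] o=[-0.0424, 0.3228, -0.1729] → [0.1389, 0.3312, -0.3330, -0.6912, -0.3473, -0.6337]
J6: z=[-0.2574, 0.9377, -0.2332] o=[-0.2314, 0.3222, 0.0336] → [0.3020, 0.0259, -0.2292, -0.2574, 0.9377, -0.2332]
q̇ = J⁺·V = [0.4500, 0.9240, 0.1500, 0.1830, 0.7420, 0.0190]

0.4500 0.9240 0.1500 0.1830 0.7420 0.0190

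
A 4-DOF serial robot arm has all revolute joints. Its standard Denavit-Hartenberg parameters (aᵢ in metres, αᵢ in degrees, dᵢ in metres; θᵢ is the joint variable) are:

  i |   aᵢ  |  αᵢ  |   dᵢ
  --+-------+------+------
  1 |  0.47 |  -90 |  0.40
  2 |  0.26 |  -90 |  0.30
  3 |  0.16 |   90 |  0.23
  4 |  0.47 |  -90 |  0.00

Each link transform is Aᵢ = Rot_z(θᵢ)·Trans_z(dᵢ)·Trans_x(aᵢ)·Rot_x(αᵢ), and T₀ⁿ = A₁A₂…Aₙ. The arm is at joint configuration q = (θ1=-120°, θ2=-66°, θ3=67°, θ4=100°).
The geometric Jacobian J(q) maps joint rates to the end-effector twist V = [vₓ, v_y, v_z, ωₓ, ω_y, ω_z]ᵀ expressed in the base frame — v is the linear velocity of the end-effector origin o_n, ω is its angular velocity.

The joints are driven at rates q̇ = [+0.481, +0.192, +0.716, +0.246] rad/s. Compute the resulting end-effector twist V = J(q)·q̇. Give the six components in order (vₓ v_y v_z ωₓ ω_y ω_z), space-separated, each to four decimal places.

o_n = [-0.4133, -1.1715, 0.3837]
J₁: ẑ×o_n = [1.1715, -0.4133, 0.0000], ω = ẑ
J2: z=[0.8660, -0.5000, 0.0000] o=[-0.2350, -0.4070, 0.4000] → [0.0082, 0.0141, -0.7512, 0.8660, -0.5000, 0.0000]
J3: z=[-0.4568, -0.7912, -0.4067] o=[-0.0281, -0.6486, 0.6375] → [-0.0119, 0.0407, -0.0659, -0.4568, -0.7912, -0.4067]
J4: z=[0.1512, -0.5196, 0.8409] o=[-0.2734, -0.7790, 0.6011] → [0.4430, -0.0848, -0.1320, 0.1512, -0.5196, 0.8409]
V = J·q̇ = [0.6656, -0.1878, -0.2239, -0.1236, -0.7903, 0.3966]

0.6656 -0.1878 -0.2239 -0.1236 -0.7903 0.3966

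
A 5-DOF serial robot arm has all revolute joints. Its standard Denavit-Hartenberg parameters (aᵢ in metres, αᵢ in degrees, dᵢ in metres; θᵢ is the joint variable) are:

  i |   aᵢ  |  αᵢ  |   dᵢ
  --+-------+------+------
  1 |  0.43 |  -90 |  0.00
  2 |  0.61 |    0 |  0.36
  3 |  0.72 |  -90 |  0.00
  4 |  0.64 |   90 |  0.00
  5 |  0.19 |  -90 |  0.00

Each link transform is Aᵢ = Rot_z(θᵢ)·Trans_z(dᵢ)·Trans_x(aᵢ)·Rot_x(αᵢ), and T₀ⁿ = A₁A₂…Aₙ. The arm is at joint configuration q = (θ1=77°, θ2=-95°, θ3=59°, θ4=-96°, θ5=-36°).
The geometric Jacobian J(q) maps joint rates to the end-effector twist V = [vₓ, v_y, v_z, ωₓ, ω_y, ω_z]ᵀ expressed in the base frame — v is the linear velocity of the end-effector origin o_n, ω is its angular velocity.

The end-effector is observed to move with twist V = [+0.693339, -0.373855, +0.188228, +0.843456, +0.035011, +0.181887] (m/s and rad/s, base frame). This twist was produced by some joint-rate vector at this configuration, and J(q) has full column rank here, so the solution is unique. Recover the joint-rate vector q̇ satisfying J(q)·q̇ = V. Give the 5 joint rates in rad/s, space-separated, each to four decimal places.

-0.7570 -0.3350 -0.5560 -0.6280 -0.7370

o_n = [-0.9340, 1.0639, 1.0725]
J₁: ẑ×o_n = [-1.0639, -0.9340, 0.0000], ω = ẑ
J2: z=[-0.9744, 0.2250, 0.0000] o=[0.0967, 0.4190, 0.0000] → [0.2413, 1.0450, -0.3966, -0.9744, 0.2250, 0.0000]
J3: z=[-0.9744, 0.2250, 0.0000] o=[-0.2660, 0.4482, 0.6077] → [0.1046, 0.4529, -0.4497, -0.9744, 0.2250, 0.0000]
J4: z=[0.1322, 0.5727, -0.8090] o=[-0.1350, 1.0157, 1.0309] → [0.0628, 0.6409, 0.4640, 0.1322, 0.5727, -0.8090]
J5: z=[-0.0791, -0.8075, -0.5846] o=[-0.7673, 1.1062, 0.9916] → [-0.0900, 0.1038, -0.1312, -0.0791, -0.8075, -0.5846]
q̇ = J⁺·V = [-0.7570, -0.3350, -0.5560, -0.6280, -0.7370]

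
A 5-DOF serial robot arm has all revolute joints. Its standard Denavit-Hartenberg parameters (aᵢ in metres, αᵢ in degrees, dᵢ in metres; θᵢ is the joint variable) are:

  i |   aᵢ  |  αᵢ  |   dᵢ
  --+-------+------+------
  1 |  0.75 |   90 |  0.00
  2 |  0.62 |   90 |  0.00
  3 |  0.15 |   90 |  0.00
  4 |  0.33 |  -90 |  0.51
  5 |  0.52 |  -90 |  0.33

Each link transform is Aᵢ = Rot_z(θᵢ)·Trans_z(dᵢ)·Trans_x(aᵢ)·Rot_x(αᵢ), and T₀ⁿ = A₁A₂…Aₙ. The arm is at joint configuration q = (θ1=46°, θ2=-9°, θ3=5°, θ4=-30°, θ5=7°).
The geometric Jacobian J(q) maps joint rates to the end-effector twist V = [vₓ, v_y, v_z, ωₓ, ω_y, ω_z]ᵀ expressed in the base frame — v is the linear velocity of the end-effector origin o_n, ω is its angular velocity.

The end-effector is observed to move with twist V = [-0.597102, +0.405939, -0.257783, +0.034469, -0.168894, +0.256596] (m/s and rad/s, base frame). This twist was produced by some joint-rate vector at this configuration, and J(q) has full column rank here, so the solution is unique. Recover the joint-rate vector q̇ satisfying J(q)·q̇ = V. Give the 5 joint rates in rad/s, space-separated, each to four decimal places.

0.3400 -0.4830 0.1470 -0.6300 -0.0570

o_n = [1.4498, 2.0103, -0.1308]
J₁: ẑ×o_n = [-2.0103, 1.4498, 0.0000], ω = ẑ
J2: z=[0.7193, -0.6947, 0.0000] o=[0.5210, 0.5395, 0.0000] → [0.0908, 0.0941, 1.7032, 0.7193, -0.6947, 0.0000]
J3: z=[-0.1087, -0.1125, -0.9877] o=[0.9464, 0.9800, -0.0970] → [1.0214, -0.5009, -0.0553, -0.1087, -0.1125, -0.9877]
J4: z=[-0.6568, 0.7539, -0.0136] o=[1.0583, 1.0771, -0.1204] → [0.0049, -0.0122, -0.9081, -0.6568, 0.7539, -0.0136]
J5: z=[0.2790, 0.2262, -0.9333] o=[0.9545, 1.6651, -0.0089] → [0.2946, -0.4282, -0.0157, 0.2790, 0.2262, -0.9333]
q̇ = J⁺·V = [0.3400, -0.4830, 0.1470, -0.6300, -0.0570]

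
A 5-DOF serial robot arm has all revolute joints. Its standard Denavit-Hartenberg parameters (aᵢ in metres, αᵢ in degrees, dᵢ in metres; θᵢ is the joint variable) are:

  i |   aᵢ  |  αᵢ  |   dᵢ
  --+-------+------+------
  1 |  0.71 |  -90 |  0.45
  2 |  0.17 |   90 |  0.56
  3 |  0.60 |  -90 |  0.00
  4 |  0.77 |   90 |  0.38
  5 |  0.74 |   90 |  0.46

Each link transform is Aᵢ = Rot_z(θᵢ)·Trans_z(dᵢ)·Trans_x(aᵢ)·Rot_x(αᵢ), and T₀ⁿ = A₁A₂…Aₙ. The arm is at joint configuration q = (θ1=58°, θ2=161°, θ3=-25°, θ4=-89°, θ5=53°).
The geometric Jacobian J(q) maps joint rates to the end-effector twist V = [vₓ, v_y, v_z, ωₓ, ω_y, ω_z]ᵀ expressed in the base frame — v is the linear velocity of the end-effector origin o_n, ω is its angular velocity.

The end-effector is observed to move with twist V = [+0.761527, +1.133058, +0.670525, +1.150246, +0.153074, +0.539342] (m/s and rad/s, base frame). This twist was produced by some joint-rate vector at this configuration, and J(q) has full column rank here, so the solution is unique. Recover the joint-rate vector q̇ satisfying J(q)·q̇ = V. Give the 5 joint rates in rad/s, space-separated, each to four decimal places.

o_n = [-0.9402, 1.0842, -0.9431]
J₁: ẑ×o_n = [-1.0842, -0.9402, 0.0000], ω = ẑ
J2: z=[-0.8480, 0.5299, 0.0000] o=[0.3762, 0.6021, 0.4500] → [-0.7382, -1.1814, 0.2887, -0.8480, 0.5299, 0.0000]
J3: z=[0.1725, 0.2761, -0.9455] o=[-0.1838, 0.7626, 0.3947] → [-0.0652, 0.9459, 0.2643, 0.1725, 0.2761, -0.9455]
J4: z=[-0.9803, 0.1414, -0.1376] o=[-0.2413, 0.1922, 0.2176] → [-0.0414, -1.0417, -0.7757, -0.9803, 0.1414, -0.1376]
J5: z=[0.0987, 0.9553, 0.2785] o=[-0.4823, 0.4457, -0.5666] → [-0.5375, -0.0904, 0.5005, 0.0987, 0.9553, 0.2785]
q̇ = J⁺·V = [-0.6910, -0.4880, -0.9370, -0.8330, 0.8250]

-0.6910 -0.4880 -0.9370 -0.8330 0.8250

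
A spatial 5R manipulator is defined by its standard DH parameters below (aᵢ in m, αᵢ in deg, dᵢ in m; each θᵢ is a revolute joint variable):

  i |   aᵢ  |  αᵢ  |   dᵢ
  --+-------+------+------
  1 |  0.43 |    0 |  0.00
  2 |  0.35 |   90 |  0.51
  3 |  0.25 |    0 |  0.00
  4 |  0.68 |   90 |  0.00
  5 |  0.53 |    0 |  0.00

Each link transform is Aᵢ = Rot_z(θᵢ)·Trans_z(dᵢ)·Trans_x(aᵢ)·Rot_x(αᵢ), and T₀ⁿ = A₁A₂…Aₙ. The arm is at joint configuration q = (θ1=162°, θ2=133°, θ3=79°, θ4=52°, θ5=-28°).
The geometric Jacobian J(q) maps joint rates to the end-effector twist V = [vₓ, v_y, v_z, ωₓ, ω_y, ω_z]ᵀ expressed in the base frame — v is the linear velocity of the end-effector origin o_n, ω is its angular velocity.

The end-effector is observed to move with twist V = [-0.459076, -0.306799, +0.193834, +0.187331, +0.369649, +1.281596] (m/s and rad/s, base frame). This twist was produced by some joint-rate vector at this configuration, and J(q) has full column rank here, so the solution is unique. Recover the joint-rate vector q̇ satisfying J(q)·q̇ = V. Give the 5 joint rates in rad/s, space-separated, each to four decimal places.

0.5790 0.9250 0.2510 -0.5770 -0.3390

o_n = [-0.3337, 0.5602, 1.6218]
J₁: ẑ×o_n = [-0.5602, -0.3337, 0.0000], ω = ẑ
J2: z=[0.0000, 0.0000, 1.0000] o=[-0.4090, 0.1329, 0.0000] → [-0.4273, 0.0753, 0.0000, 0.0000, 0.0000, 1.0000]
J3: z=[-0.9063, -0.4226, 0.0000] o=[-0.2610, -0.1843, 0.5100] → [-0.4699, 1.0076, -0.7054, -0.9063, -0.4226, 0.0000]
J4: z=[-0.9063, -0.4226, 0.0000] o=[-0.2409, -0.2276, 0.7554] → [-0.3661, 0.7852, -0.7531, -0.9063, -0.4226, 0.0000]
J5: z=[0.3190, -0.6840, 0.6561] o=[-0.4294, 0.1768, 1.2686] → [-0.4931, -0.0498, 0.1878, 0.3190, -0.6840, 0.6561]
q̇ = J⁺·V = [0.5790, 0.9250, 0.2510, -0.5770, -0.3390]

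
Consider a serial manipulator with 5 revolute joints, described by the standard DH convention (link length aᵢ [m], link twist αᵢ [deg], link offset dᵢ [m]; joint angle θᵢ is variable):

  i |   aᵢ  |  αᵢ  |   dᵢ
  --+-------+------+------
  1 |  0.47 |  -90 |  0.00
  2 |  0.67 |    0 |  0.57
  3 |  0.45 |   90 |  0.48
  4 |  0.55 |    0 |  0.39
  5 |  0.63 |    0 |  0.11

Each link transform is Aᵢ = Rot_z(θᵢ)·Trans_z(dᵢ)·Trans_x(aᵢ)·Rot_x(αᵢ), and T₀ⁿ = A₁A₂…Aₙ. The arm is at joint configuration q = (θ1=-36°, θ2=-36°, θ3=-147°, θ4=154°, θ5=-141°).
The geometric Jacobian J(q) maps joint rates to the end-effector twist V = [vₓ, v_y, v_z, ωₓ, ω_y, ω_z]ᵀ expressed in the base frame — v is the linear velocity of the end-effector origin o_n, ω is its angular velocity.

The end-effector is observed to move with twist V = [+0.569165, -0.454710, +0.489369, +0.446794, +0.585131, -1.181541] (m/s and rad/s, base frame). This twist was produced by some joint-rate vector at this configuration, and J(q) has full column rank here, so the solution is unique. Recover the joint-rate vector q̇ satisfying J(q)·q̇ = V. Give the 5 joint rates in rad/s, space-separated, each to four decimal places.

-0.8470 -0.1690 0.9050 -0.3210 0.6560

o_n = [1.2220, 0.8832, -0.1353]
J₁: ẑ×o_n = [-0.8832, 1.2220, 0.0000], ω = ẑ
J2: z=[0.5878, 0.8090, 0.0000] o=[0.3802, -0.2763, 0.0000] → [-0.1095, 0.0795, 0.0005, 0.5878, 0.8090, 0.0000]
J3: z=[0.5878, 0.8090, 0.0000] o=[1.1538, -0.1337, 0.3938] → [-0.4281, 0.3110, 0.5426, 0.5878, 0.8090, 0.0000]
J4: z=[0.0423, -0.0308, -0.9986] o=[1.0724, 0.5187, 0.3703] → [0.3795, -0.1280, 0.0200, 0.0423, -0.0308, -0.9986]
J5: z=[0.0423, -0.0308, -0.9986] o=[1.6300, 0.4116, 0.0067] → [0.4753, 0.4134, 0.0074, 0.0423, -0.0308, -0.9986]
q̇ = J⁺·V = [-0.8470, -0.1690, 0.9050, -0.3210, 0.6560]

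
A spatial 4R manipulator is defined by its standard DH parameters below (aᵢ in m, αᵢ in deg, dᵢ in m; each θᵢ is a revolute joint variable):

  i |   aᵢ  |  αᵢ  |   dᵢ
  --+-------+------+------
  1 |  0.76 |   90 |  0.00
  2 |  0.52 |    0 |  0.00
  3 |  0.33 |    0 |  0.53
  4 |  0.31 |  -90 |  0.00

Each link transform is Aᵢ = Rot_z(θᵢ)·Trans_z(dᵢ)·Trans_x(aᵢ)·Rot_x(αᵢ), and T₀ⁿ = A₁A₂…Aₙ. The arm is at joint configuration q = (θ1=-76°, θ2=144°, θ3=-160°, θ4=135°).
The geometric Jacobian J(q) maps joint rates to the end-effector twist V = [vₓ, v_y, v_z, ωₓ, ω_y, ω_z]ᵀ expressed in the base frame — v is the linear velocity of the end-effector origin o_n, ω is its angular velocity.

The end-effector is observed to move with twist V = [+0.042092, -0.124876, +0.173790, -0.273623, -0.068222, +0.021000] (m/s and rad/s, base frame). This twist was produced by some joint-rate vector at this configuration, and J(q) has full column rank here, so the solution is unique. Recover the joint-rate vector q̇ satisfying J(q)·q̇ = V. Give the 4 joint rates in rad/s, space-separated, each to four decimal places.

0.0210 -0.7280 0.4440 0.5660

o_n = [-0.3918, -0.6194, 0.4858]
J₁: ẑ×o_n = [0.6194, -0.3918, 0.0000], ω = ẑ
J2: z=[-0.9703, -0.2419, 0.0000] o=[0.1839, -0.7374, 0.0000] → [-0.1175, 0.4714, -0.2538, -0.9703, -0.2419, 0.0000]
J3: z=[-0.9703, -0.2419, 0.0000] o=[0.0821, -0.3292, 0.3056] → [-0.0436, 0.1748, 0.1669, -0.9703, -0.2419, 0.0000]
J4: z=[-0.9703, -0.2419, 0.0000] o=[-0.3554, -0.7652, 0.2147] → [-0.0656, 0.2631, -0.1503, -0.9703, -0.2419, 0.0000]
q̇ = J⁺·V = [0.0210, -0.7280, 0.4440, 0.5660]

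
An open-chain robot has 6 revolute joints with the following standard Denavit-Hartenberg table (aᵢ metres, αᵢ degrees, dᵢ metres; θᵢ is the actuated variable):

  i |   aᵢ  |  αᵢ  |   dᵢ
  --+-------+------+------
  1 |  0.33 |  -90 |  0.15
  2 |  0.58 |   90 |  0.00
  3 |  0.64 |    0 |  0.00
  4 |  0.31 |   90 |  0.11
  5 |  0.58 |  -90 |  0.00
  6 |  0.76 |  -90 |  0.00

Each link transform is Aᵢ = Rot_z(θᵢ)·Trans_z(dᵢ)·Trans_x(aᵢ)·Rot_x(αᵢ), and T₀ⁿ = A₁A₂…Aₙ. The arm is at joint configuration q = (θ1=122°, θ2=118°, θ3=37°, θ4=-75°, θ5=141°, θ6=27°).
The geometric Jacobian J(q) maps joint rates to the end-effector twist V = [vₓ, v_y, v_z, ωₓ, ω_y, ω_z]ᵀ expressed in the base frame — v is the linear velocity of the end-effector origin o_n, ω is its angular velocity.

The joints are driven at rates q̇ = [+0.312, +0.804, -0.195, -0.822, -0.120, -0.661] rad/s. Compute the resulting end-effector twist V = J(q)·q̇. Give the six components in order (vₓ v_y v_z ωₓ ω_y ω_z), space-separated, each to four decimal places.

o_n = [-1.3084, 0.0791, -0.9600]
J₁: ẑ×o_n = [-0.0791, -1.3084, 0.0000], ω = ẑ
J2: z=[-0.8480, -0.5299, 0.0000] o=[-0.1749, 0.2799, 0.1500] → [0.5882, -0.9413, -0.4305, -0.8480, -0.5299, 0.0000]
J3: z=[-0.4679, 0.7488, -0.4695] o=[-0.0306, 0.0489, -0.3621] → [-0.4335, 0.3202, 0.9427, -0.4679, 0.7488, -0.4695]
J4: z=[-0.4679, 0.7488, -0.4695] o=[-0.2301, -0.3587, -0.8134] → [0.0958, 0.4377, 0.6026, -0.4679, 0.7488, -0.4695]
J5: z=[0.5151, 0.6627, 0.5436] o=[-0.0589, -0.2724, -1.0807] → [-0.1110, -0.7415, 1.0091, 0.5151, 0.6627, 0.5436]
J6: z=[-0.0883, -0.5898, 0.8027] o=[-0.5534, -0.0047, -0.9385] → [-0.0546, -0.6080, -0.4527, -0.0883, -0.5898, 0.8027]
V = J·q̇ = [0.5035, -1.0964, -0.8471, -0.2094, -0.8772, 0.1936]

0.5035 -1.0964 -0.8471 -0.2094 -0.8772 0.1936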